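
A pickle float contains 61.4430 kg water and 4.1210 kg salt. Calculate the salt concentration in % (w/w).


Formula: Conc = salt / (water + salt) * 100
Substituting: Conc = 4.1210 / (61.4430 + 4.1210) * 100
Result: 6.2855 %


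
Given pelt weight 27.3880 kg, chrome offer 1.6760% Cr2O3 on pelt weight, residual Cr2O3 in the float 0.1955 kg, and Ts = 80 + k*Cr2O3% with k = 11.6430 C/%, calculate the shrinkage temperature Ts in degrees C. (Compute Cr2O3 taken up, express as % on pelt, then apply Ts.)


Offered = pelt * offer_pct / 100 = 27.3880 * 1.6760 / 100 = 0.4590 kg
Uptake = offered - residual = 0.4590 - 0.1955 = 0.2635 kg
Cr2O3% on pelt = uptake / pelt * 100 = 0.2635 / 27.3880 * 100 = 0.9622 %
Ts = 80 + k * Cr2O3% = 80 + 11.6430 * 0.9622 = 91.2027 C


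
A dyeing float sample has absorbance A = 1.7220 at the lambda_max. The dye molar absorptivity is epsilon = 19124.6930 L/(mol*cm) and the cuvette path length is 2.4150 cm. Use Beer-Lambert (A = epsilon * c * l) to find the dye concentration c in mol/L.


Formula: c = A / (epsilon * l)
Substituting: c = 1.7220 / (19124.6930 * 2.4150)
Result: 3.7284e-05 mol/L


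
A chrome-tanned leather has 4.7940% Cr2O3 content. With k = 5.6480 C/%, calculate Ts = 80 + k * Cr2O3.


Formula: Ts = 80 + k * Cr2O3
Substituting: Ts = 80 + 5.6480 * 4.7940
Result: 107.0765 C


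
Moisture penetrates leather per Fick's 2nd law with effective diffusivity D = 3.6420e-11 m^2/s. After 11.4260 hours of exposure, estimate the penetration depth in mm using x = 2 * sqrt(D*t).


t = 11.4260 hr * 3600 = 41133.6000 s
D * t = 3.6420e-11 * 41133.6000 = 1.4981e-06
x = 2 * sqrt(D*t) = 2 * sqrt(1.4981e-06) = 0.00244793 m = 2.4479 mm


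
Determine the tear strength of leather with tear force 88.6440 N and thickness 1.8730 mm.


Formula: Tear strength = force / thickness
Substituting: Tear strength = 88.6440 / 1.8730
Result: 47.3273 N/mm


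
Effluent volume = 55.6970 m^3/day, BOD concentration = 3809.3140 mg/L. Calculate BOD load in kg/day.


Formula: BOD_load = volume * conc / 1000
Substituting: BOD_load = 55.6970 * 3809.3140 / 1000
Result: 212.1674 kg/day


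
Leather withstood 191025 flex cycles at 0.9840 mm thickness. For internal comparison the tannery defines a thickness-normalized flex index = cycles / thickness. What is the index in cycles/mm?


Formula: Index = cycles / thickness
Substituting: Index = 191025 / 0.9840
Result: 194131.0976 cycles/mm


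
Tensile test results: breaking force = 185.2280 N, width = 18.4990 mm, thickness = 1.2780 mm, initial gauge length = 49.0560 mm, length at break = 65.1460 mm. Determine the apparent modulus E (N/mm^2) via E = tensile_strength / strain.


TS = F / (w * t) = 185.2280 / (18.4990 * 1.2780) = 7.8348 N/mm^2
strain = (Lf - L0) / L0 = (65.1460 - 49.0560) / 49.0560 = 0.3280
E = TS / strain = 7.8348 / 0.3280 = 23.8871 N/mm^2


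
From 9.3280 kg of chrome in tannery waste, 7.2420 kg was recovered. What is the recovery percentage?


Formula: Recovery = recovered / input * 100
Substituting: Recovery = 7.2420 / 9.3280 * 100
Result: 77.6372 %


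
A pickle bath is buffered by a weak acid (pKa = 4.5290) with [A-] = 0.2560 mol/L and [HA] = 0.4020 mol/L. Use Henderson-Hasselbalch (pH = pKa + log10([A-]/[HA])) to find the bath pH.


ratio = [A-] / [HA] = 0.2560 / 0.4020 = 0.6368
log10(ratio) = -0.1960
pH = pKa + log10(ratio) = 4.5290 - 0.1960 = 4.3330


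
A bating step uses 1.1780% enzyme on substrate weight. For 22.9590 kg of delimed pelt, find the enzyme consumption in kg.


Formula: Enzyme = substrate * pct / 100
Substituting: Enzyme = 22.9590 * 1.1780 / 100
Result: 0.2705 kg


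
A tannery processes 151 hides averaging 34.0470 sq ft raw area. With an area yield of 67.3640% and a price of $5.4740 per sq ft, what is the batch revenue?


Raw_total = N * avg_area = 151 * 34.0470 = 5141.0970 sq ft
Finished = Raw_total * yield / 100 = 5141.0970 * 67.3640 / 100 = 3463.2486 sq ft
Value = Finished * price = 3463.2486 * 5.4740 = 18957.8227 $


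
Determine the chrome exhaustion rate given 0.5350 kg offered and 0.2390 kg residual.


Formula: Uptake = (offered - residual) / offered * 100
Substituting: Uptake = (0.5350 - 0.2390) / 0.5350 * 100
Result: 55.3271 %


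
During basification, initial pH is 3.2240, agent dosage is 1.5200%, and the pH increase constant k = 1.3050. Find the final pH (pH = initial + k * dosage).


Formula: pH_final = pH_initial + k * base_pct
Substituting: pH_final = 3.2240 + 1.3050 * 1.5200
Result: 5.2076


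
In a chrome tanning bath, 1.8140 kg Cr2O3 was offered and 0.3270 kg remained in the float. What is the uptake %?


Formula: Uptake = (offered - residual) / offered * 100
Substituting: Uptake = (1.8140 - 0.3270) / 1.8140 * 100
Result: 81.9735 %


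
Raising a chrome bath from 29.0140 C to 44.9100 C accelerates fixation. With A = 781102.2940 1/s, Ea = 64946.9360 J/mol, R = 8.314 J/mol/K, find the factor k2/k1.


T1 = 29.0140 + 273.15 = 302.1640 K; T2 = 44.9100 + 273.15 = 318.0600 K
k1 = A * exp(-Ea/(R*T1)) = 781102.2940 * exp(-64946.9360/(8.314*302.1640)) = 4.6240e-06 1/s
k2 = A * exp(-Ea/(R*T2)) = 781102.2940 * exp(-64946.9360/(8.314*318.0600)) = 1.6833e-05 1/s
k2/k1 = 1.6833e-05 / 4.6240e-06 = 3.6403


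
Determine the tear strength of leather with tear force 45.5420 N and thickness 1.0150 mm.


Formula: Tear strength = force / thickness
Substituting: Tear strength = 45.5420 / 1.0150
Result: 44.8690 N/mm


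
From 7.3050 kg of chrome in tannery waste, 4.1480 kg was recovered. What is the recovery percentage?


Formula: Recovery = recovered / input * 100
Substituting: Recovery = 4.1480 / 7.3050 * 100
Result: 56.7830 %


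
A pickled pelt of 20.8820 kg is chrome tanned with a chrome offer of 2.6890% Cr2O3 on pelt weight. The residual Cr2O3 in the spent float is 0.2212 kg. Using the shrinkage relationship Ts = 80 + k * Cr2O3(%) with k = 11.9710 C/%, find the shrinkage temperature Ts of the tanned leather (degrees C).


Offered = pelt * offer_pct / 100 = 20.8820 * 2.6890 / 100 = 0.5615 kg
Uptake = offered - residual = 0.5615 - 0.2212 = 0.3403 kg
Cr2O3% on pelt = uptake / pelt * 100 = 0.3403 / 20.8820 * 100 = 1.6297 %
Ts = 80 + k * Cr2O3% = 80 + 11.9710 * 1.6297 = 99.5093 C


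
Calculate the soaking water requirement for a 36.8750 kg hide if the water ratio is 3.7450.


Formula: Water = hide_weight * ratio
Substituting: Water = 36.8750 * 3.7450
Result: 138.0969 kg


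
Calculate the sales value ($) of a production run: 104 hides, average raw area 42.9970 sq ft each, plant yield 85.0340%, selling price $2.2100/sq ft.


Raw_total = N * avg_area = 104 * 42.9970 = 4471.6880 sq ft
Finished = Raw_total * yield / 100 = 4471.6880 * 85.0340 / 100 = 3802.4552 sq ft
Value = Finished * price = 3802.4552 * 2.2100 = 8403.4259 $


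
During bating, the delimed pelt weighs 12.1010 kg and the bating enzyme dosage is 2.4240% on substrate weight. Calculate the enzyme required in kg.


Formula: Enzyme = substrate * pct / 100
Substituting: Enzyme = 12.1010 * 2.4240 / 100
Result: 0.2933 kg


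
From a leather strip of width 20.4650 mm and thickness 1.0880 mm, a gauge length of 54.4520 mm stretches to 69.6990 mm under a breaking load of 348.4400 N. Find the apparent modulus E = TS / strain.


TS = F / (w * t) = 348.4400 / (20.4650 * 1.0880) = 15.6490 N/mm^2
strain = (Lf - L0) / L0 = (69.6990 - 54.4520) / 54.4520 = 0.2800
E = TS / strain = 15.6490 / 0.2800 = 55.8878 N/mm^2


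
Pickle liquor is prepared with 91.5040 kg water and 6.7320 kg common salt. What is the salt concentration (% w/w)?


Formula: Conc = salt / (water + salt) * 100
Substituting: Conc = 6.7320 / (91.5040 + 6.7320) * 100
Result: 6.8529 %


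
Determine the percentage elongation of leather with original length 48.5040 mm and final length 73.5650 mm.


Formula: Elongation = (Lf - L0) / L0 * 100
Substituting: Elongation = (73.5650 - 48.5040) / 48.5040 * 100
Result: 51.6679 %


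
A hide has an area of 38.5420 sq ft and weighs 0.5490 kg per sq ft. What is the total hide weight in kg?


Formula: Weight = area * weight_per_sqft
Substituting: Weight = 38.5420 * 0.5490
Result: 21.1596 kg


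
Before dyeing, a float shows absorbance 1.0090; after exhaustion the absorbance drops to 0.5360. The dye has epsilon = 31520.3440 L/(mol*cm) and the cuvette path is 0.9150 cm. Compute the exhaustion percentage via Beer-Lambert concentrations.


c_initial = A_i / (epsilon * l) = 1.0090 / (31520.3440 * 0.9150) = 3.4985e-05 mol/L
c_final = A_f / (epsilon * l) = 0.5360 / (31520.3440 * 0.9150) = 1.8585e-05 mol/L
Exhaustion = (c_initial - c_final) / c_initial * 100 = (3.4985e-05 - 1.8585e-05) / 3.4985e-05 * 100 = 46.8781 %


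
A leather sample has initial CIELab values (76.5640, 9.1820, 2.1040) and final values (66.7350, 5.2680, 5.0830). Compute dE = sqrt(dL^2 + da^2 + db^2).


dL = -9.8290, da = -3.9140, db = 2.9790
dE = sqrt((-9.8290)^2 + (-3.9140)^2 + 2.9790^2) = 10.9910


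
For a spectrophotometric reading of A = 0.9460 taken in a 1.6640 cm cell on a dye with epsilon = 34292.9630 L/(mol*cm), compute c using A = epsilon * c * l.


Formula: c = A / (epsilon * l)
Substituting: c = 0.9460 / (34292.9630 * 1.6640)
Result: 1.6578e-05 mol/L


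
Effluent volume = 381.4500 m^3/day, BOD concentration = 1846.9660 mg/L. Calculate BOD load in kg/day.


Formula: BOD_load = volume * conc / 1000
Substituting: BOD_load = 381.4500 * 1846.9660 / 1000
Result: 704.5252 kg/day


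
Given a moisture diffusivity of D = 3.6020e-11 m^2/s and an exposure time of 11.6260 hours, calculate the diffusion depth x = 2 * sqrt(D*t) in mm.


t = 11.6260 hr * 3600 = 41853.6000 s
D * t = 3.6020e-11 * 41853.6000 = 1.5076e-06
x = 2 * sqrt(D*t) = 2 * sqrt(1.5076e-06) = 0.00245566 m = 2.4557 mm


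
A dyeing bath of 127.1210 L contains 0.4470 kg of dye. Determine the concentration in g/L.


Formula: Conc = dye_mass(kg) / volume(L) * 1000
Substituting: Conc = 0.4470 / 127.1210 * 1000
Result: 3.5163 g/L


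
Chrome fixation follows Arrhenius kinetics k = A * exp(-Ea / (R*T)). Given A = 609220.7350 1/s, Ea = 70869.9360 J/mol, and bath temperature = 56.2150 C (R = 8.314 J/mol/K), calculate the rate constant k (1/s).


T_K = T_C + 273.15 = 56.2150 + 273.15 = 329.3650 K
exponent = -Ea / (R * T_K) = -70869.9360 / (8.314 * 329.3650) = -25.8806
k = A * exp(exponent) = 609220.7350 * exp(-25.8806) = 3.5073e-06 1/s


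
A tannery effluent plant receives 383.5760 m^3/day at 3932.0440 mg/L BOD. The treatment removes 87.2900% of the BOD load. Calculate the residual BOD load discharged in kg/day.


Load_in = volume * conc / 1000 = 383.5760 * 3932.0440 / 1000 = 1508.2377 kg/day
Removed = Load_in * eff / 100 = 1508.2377 * 87.2900 / 100 = 1316.5407 kg/day
Load_out = Load_in - Removed = 1508.2377 - 1316.5407 = 191.6970 kg/day


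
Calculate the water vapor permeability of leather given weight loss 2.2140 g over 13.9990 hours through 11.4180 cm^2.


Formula: WVP = loss / (area * time)
Substituting: WVP = 2.2140 / (11.4180 * 13.9990)
Result: 0.0138513 g/(cm^2*hr)


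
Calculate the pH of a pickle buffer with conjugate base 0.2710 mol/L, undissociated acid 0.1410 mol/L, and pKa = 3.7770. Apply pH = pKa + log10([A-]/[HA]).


ratio = [A-] / [HA] = 0.2710 / 0.1410 = 1.9220
log10(ratio) = 0.2838
pH = pKa + log10(ratio) = 3.7770 + 0.2838 = 4.0608


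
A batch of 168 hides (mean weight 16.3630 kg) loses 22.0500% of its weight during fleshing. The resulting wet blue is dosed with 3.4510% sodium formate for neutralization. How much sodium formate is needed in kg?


Total_raw = N * avg_wt = 168 * 16.3630 = 2748.9840 kg
Substrate = Total_raw * (1 - loss/100) = 2748.9840 * (1 - 22.0500/100) = 2142.8330 kg
Neutralizer = Substrate * pct / 100 = 2142.8330 * 3.4510 / 100 = 73.9492 kg


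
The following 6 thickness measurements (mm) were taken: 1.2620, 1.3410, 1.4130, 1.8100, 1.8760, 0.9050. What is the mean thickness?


Formula: Average = sum / n
Substituting: Average = 8.6070 / 6
Result: 1.4345 mm


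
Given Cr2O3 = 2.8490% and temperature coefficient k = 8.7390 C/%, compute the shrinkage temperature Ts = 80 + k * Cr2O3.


Formula: Ts = 80 + k * Cr2O3
Substituting: Ts = 80 + 8.7390 * 2.8490
Result: 104.8974 C


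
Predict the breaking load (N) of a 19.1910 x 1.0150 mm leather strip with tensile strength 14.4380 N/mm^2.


Formula: F = TS * w * t
Substituting: F = 14.4380 * 19.1910 * 1.0150
Result: 281.2359 N


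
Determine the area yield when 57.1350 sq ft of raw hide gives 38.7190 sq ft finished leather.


Formula: Yield = finished / raw * 100
Substituting: Yield = 38.7190 / 57.1350 * 100
Result: 67.7676 %


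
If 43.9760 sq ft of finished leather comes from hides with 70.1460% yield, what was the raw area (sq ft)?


Formula: raw = finished * 100 / yield
Substituting: raw = 43.9760 * 100 / 70.1460
Result: 62.6921 sq ft


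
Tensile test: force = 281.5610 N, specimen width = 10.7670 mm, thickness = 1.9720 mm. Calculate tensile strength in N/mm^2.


Formula: TS = force / (width * thickness)
Substituting: TS = 281.5610 / (10.7670 * 1.9720)
Result: 13.2608 N/mm^2


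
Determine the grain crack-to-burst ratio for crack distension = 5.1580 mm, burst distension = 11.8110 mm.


Formula: Ratio = crack / burst
Substituting: Ratio = 5.1580 / 11.8110
Result: 0.4367


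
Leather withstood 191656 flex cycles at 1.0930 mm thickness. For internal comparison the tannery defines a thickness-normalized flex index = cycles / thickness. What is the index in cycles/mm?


Formula: Index = cycles / thickness
Substituting: Index = 191656 / 1.0930
Result: 175348.5819 cycles/mm


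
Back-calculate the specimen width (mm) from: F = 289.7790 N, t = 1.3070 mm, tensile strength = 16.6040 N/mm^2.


Formula: w = F / (TS * t)
Substituting: w = 289.7790 / (16.6040 * 1.3070)
Result: 13.3530 mm


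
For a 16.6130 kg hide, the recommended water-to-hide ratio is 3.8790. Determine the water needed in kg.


Formula: Water = hide_weight * ratio
Substituting: Water = 16.6130 * 3.8790
Result: 64.4418 kg


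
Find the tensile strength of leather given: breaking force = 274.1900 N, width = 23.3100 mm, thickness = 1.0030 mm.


Formula: TS = force / (width * thickness)
Substituting: TS = 274.1900 / (23.3100 * 1.0030)
Result: 11.7276 N/mm^2


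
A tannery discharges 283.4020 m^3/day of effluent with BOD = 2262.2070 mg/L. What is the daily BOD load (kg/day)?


Formula: BOD_load = volume * conc / 1000
Substituting: BOD_load = 283.4020 * 2262.2070 / 1000
Result: 641.1140 kg/day


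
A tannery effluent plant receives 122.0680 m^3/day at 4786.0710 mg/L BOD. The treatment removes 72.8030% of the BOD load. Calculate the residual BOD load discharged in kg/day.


Load_in = volume * conc / 1000 = 122.0680 * 4786.0710 / 1000 = 584.2261 kg/day
Removed = Load_in * eff / 100 = 584.2261 * 72.8030 / 100 = 425.3341 kg/day
Load_out = Load_in - Removed = 584.2261 - 425.3341 = 158.8920 kg/day


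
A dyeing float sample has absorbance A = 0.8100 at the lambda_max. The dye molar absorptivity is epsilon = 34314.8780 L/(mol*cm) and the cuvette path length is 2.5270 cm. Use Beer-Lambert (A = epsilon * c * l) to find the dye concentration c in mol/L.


Formula: c = A / (epsilon * l)
Substituting: c = 0.8100 / (34314.8780 * 2.5270)
Result: 9.3411e-06 mol/L


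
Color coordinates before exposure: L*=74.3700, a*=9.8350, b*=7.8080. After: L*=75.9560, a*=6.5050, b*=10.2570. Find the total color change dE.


dL = 1.5860, da = -3.3300, db = 2.4490
dE = sqrt(1.5860^2 + (-3.3300)^2 + 2.4490^2) = 4.4274


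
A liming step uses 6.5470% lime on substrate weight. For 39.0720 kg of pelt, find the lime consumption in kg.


Formula: Lime = substrate * pct / 100
Substituting: Lime = 39.0720 * 6.5470 / 100
Result: 2.5580 kg


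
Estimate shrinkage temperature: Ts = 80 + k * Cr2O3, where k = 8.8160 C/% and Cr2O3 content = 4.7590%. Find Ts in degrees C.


Formula: Ts = 80 + k * Cr2O3
Substituting: Ts = 80 + 8.8160 * 4.7590
Result: 121.9553 C


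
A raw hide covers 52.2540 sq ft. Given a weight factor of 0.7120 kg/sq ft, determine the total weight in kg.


Formula: Weight = area * weight_per_sqft
Substituting: Weight = 52.2540 * 0.7120
Result: 37.2048 kg


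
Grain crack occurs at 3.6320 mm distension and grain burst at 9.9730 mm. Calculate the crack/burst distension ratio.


Formula: Ratio = crack / burst
Substituting: Ratio = 3.6320 / 9.9730
Result: 0.3642


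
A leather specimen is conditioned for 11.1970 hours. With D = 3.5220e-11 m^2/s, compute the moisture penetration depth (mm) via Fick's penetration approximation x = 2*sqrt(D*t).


t = 11.1970 hr * 3600 = 40309.2000 s
D * t = 3.5220e-11 * 40309.2000 = 1.4197e-06
x = 2 * sqrt(D*t) = 2 * sqrt(1.4197e-06) = 0.00238301 m = 2.3830 mm


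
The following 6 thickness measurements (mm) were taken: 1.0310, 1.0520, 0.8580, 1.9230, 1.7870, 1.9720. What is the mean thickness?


Formula: Average = sum / n
Substituting: Average = 8.6230 / 6
Result: 1.4372 mm


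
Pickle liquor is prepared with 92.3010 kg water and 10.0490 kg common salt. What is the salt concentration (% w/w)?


Formula: Conc = salt / (water + salt) * 100
Substituting: Conc = 10.0490 / (92.3010 + 10.0490) * 100
Result: 9.8183 %


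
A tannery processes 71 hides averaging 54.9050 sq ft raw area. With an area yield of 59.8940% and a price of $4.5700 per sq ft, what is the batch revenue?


Raw_total = N * avg_area = 71 * 54.9050 = 3898.2550 sq ft
Finished = Raw_total * yield / 100 = 3898.2550 * 59.8940 / 100 = 2334.8208 sq ft
Value = Finished * price = 2334.8208 * 4.5700 = 10670.1313 $


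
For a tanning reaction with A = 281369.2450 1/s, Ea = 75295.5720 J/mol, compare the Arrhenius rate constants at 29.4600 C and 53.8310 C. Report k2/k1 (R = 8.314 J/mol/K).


T1 = 29.4600 + 273.15 = 302.6100 K; T2 = 53.8310 + 273.15 = 326.9810 K
k1 = A * exp(-Ea/(R*T1)) = 281369.2450 * exp(-75295.5720/(8.314*302.6100)) = 2.8298e-08 1/s
k2 = A * exp(-Ea/(R*T2)) = 281369.2450 * exp(-75295.5720/(8.314*326.9810)) = 2.6333e-07 1/s
k2/k1 = 2.6333e-07 / 2.8298e-08 = 9.3057


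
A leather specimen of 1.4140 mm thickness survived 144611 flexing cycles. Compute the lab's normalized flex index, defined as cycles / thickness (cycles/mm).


Formula: Index = cycles / thickness
Substituting: Index = 144611 / 1.4140
Result: 102270.8628 cycles/mm


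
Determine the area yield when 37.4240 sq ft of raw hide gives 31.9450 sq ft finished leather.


Formula: Yield = finished / raw * 100
Substituting: Yield = 31.9450 / 37.4240 * 100
Result: 85.3597 %


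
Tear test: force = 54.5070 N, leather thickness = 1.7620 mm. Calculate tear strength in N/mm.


Formula: Tear strength = force / thickness
Substituting: Tear strength = 54.5070 / 1.7620
Result: 30.9347 N/mm


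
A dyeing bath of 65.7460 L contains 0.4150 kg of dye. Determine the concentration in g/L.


Formula: Conc = dye_mass(kg) / volume(L) * 1000
Substituting: Conc = 0.4150 / 65.7460 * 1000
Result: 6.3122 g/L


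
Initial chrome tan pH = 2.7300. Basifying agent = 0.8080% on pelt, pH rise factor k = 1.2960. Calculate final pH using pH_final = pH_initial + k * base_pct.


Formula: pH_final = pH_initial + k * base_pct
Substituting: pH_final = 2.7300 + 1.2960 * 0.8080
Result: 3.7772


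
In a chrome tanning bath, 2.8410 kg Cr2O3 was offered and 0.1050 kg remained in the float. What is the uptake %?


Formula: Uptake = (offered - residual) / offered * 100
Substituting: Uptake = (2.8410 - 0.1050) / 2.8410 * 100
Result: 96.3041 %


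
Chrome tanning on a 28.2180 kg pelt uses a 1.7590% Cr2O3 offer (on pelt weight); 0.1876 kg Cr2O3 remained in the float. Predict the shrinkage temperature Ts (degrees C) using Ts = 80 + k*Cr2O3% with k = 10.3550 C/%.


Offered = pelt * offer_pct / 100 = 28.2180 * 1.7590 / 100 = 0.4964 kg
Uptake = offered - residual = 0.4964 - 0.1876 = 0.3088 kg
Cr2O3% on pelt = uptake / pelt * 100 = 0.3088 / 28.2180 * 100 = 1.0942 %
Ts = 80 + k * Cr2O3% = 80 + 10.3550 * 1.0942 = 91.3302 C


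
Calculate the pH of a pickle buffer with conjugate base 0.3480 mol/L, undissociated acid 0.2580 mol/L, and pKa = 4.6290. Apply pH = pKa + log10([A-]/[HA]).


ratio = [A-] / [HA] = 0.3480 / 0.2580 = 1.3488
log10(ratio) = 0.1300
pH = pKa + log10(ratio) = 4.6290 + 0.1300 = 4.7590


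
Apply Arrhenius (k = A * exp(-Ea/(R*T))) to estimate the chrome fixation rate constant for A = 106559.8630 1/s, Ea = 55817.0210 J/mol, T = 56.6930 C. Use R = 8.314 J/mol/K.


T_K = T_C + 273.15 = 56.6930 + 273.15 = 329.8430 K
exponent = -Ea / (R * T_K) = -55817.0210 / (8.314 * 329.8430) = -20.3540
k = A * exp(exponent) = 106559.8630 * exp(-20.3540) = 1.5416e-04 1/s


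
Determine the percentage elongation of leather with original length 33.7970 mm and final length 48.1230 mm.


Formula: Elongation = (Lf - L0) / L0 * 100
Substituting: Elongation = (48.1230 - 33.7970) / 33.7970 * 100
Result: 42.3884 %


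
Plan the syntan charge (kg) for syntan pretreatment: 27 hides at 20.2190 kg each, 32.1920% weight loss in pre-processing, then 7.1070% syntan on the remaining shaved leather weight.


Total_raw = N * avg_wt = 27 * 20.2190 = 545.9130 kg
Substrate = Total_raw * (1 - loss/100) = 545.9130 * (1 - 32.1920/100) = 370.1727 kg
Syntan = Substrate * pct / 100 = 370.1727 * 7.1070 / 100 = 26.3082 kg


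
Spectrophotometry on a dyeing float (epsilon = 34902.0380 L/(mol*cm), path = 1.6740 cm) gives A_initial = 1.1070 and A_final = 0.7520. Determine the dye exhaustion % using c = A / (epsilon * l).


c_initial = A_i / (epsilon * l) = 1.1070 / (34902.0380 * 1.6740) = 1.8947e-05 mol/L
c_final = A_f / (epsilon * l) = 0.7520 / (34902.0380 * 1.6740) = 1.2871e-05 mol/L
Exhaustion = (c_initial - c_final) / c_initial * 100 = (1.8947e-05 - 1.2871e-05) / 1.8947e-05 * 100 = 32.0687 %


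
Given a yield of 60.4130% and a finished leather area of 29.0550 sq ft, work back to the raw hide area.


Formula: raw = finished * 100 / yield
Substituting: raw = 29.0550 * 100 / 60.4130
Result: 48.0940 sq ft


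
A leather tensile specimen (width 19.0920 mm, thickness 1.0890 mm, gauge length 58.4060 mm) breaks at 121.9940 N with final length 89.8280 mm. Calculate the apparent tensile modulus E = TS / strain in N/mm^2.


TS = F / (w * t) = 121.9940 / (19.0920 * 1.0890) = 5.8676 N/mm^2
strain = (Lf - L0) / L0 = (89.8280 - 58.4060) / 58.4060 = 0.5380
E = TS / strain = 5.8676 / 0.5380 = 10.9064 N/mm^2


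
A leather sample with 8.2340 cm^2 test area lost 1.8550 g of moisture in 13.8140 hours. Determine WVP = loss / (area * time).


Formula: WVP = loss / (area * time)
Substituting: WVP = 1.8550 / (8.2340 * 13.8140)
Result: 0.0163085 g/(cm^2*hr)


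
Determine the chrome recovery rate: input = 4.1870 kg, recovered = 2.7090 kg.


Formula: Recovery = recovered / input * 100
Substituting: Recovery = 2.7090 / 4.1870 * 100
Result: 64.7003 %


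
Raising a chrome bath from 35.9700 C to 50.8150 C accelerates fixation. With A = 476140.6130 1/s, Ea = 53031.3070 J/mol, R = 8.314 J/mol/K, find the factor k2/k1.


T1 = 35.9700 + 273.15 = 309.1200 K; T2 = 50.8150 + 273.15 = 323.9650 K
k1 = A * exp(-Ea/(R*T1)) = 476140.6130 * exp(-53031.3070/(8.314*309.1200)) = 5.2031e-04 1/s
k2 = A * exp(-Ea/(R*T2)) = 476140.6130 * exp(-53031.3070/(8.314*323.9650)) = 0.00133937 1/s
k2/k1 = 0.00133937 / 5.2031e-04 = 2.5742


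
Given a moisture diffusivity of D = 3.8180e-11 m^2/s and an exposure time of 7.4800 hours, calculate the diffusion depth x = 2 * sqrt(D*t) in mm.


t = 7.4800 hr * 3600 = 26928.0000 s
D * t = 3.8180e-11 * 26928.0000 = 1.0281e-06
x = 2 * sqrt(D*t) = 2 * sqrt(1.0281e-06) = 0.00202792 m = 2.0279 mm


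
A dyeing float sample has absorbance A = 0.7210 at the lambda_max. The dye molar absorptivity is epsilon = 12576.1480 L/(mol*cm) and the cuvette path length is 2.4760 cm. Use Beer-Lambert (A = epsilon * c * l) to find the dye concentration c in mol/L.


Formula: c = A / (epsilon * l)
Substituting: c = 0.7210 / (12576.1480 * 2.4760)
Result: 2.3155e-05 mol/L


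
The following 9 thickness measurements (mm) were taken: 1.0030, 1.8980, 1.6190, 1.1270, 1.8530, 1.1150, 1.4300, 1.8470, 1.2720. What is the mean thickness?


Formula: Average = sum / n
Substituting: Average = 13.1640 / 9
Result: 1.4627 mm


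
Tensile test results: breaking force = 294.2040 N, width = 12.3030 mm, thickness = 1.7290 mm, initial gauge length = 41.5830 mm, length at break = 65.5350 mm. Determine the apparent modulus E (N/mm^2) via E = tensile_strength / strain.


TS = F / (w * t) = 294.2040 / (12.3030 * 1.7290) = 13.8306 N/mm^2
strain = (Lf - L0) / L0 = (65.5350 - 41.5830) / 41.5830 = 0.5760
E = TS / strain = 13.8306 / 0.5760 = 24.0114 N/mm^2


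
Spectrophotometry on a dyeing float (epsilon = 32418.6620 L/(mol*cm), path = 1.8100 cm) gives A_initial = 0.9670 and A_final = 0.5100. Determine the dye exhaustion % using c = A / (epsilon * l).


c_initial = A_i / (epsilon * l) = 0.9670 / (32418.6620 * 1.8100) = 1.6480e-05 mol/L
c_final = A_f / (epsilon * l) = 0.5100 / (32418.6620 * 1.8100) = 8.6915e-06 mol/L
Exhaustion = (c_initial - c_final) / c_initial * 100 = (1.6480e-05 - 8.6915e-06) / 1.6480e-05 * 100 = 47.2596 %


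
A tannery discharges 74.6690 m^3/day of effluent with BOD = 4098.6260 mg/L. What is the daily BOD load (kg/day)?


Formula: BOD_load = volume * conc / 1000
Substituting: BOD_load = 74.6690 * 4098.6260 / 1000
Result: 306.0403 kg/day


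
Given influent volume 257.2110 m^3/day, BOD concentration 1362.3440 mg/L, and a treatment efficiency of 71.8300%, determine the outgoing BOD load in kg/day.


Load_in = volume * conc / 1000 = 257.2110 * 1362.3440 / 1000 = 350.4099 kg/day
Removed = Load_in * eff / 100 = 350.4099 * 71.8300 / 100 = 251.6994 kg/day
Load_out = Load_in - Removed = 350.4099 - 251.6994 = 98.7105 kg/day


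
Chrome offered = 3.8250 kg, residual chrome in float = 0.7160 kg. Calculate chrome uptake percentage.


Formula: Uptake = (offered - residual) / offered * 100
Substituting: Uptake = (3.8250 - 0.7160) / 3.8250 * 100
Result: 81.2810 %


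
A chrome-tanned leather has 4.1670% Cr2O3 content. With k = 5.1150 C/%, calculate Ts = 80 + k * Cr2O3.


Formula: Ts = 80 + k * Cr2O3
Substituting: Ts = 80 + 5.1150 * 4.1670
Result: 101.3142 C


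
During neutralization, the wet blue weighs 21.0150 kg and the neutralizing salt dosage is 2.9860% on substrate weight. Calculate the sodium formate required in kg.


Formula: Neutralizer = substrate * pct / 100
Substituting: Neutralizer = 21.0150 * 2.9860 / 100
Result: 0.6275 kg


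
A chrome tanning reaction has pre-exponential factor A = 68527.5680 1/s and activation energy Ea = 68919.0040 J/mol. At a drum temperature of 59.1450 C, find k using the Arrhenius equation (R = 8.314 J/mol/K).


T_K = T_C + 273.15 = 59.1450 + 273.15 = 332.2950 K
exponent = -Ea / (R * T_K) = -68919.0040 / (8.314 * 332.2950) = -24.9462
k = A * exp(exponent) = 68527.5680 * exp(-24.9462) = 1.0043e-06 1/s


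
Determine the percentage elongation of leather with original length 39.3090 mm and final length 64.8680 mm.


Formula: Elongation = (Lf - L0) / L0 * 100
Substituting: Elongation = (64.8680 - 39.3090) / 39.3090 * 100
Result: 65.0207 %


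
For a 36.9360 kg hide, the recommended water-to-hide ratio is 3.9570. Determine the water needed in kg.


Formula: Water = hide_weight * ratio
Substituting: Water = 36.9360 * 3.9570
Result: 146.1558 kg


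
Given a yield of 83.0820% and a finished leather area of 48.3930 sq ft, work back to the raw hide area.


Formula: raw = finished * 100 / yield
Substituting: raw = 48.3930 * 100 / 83.0820
Result: 58.2473 sq ft


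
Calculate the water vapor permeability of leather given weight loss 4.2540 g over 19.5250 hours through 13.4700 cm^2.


Formula: WVP = loss / (area * time)
Substituting: WVP = 4.2540 / (13.4700 * 19.5250)
Result: 0.0161748 g/(cm^2*hr)


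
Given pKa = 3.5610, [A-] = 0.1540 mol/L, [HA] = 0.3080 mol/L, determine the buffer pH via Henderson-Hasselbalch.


ratio = [A-] / [HA] = 0.1540 / 0.3080 = 0.5000
log10(ratio) = -0.3010
pH = pKa + log10(ratio) = 3.5610 - 0.3010 = 3.2600


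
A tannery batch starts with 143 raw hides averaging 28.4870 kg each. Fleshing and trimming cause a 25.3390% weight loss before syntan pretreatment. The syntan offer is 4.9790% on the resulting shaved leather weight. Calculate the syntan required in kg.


Total_raw = N * avg_wt = 143 * 28.4870 = 4073.6410 kg
Substrate = Total_raw * (1 - loss/100) = 4073.6410 * (1 - 25.3390/100) = 3041.4211 kg
Syntan = Substrate * pct / 100 = 3041.4211 * 4.9790 / 100 = 151.4324 kg


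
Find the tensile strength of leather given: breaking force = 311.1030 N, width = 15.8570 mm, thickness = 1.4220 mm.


Formula: TS = force / (width * thickness)
Substituting: TS = 311.1030 / (15.8570 * 1.4220)
Result: 13.7970 N/mm^2


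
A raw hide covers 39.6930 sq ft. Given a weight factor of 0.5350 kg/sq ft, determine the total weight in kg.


Formula: Weight = area * weight_per_sqft
Substituting: Weight = 39.6930 * 0.5350
Result: 21.2358 kg


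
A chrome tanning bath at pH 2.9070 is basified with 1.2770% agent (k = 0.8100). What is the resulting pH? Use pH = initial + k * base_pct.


Formula: pH_final = pH_initial + k * base_pct
Substituting: pH_final = 2.9070 + 0.8100 * 1.2770
Result: 3.9414


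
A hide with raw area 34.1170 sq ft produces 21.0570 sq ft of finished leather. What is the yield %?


Formula: Yield = finished / raw * 100
Substituting: Yield = 21.0570 / 34.1170 * 100
Result: 61.7200 %


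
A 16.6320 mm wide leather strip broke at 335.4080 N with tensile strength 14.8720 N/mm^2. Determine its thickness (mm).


Formula: t = F / (TS * w)
Substituting: t = 335.4080 / (14.8720 * 16.6320)
Result: 1.3560 mm


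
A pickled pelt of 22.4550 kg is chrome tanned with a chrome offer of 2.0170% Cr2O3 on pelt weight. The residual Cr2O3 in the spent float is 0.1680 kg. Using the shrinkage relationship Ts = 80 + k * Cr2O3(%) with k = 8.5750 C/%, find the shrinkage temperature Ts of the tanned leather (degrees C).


Offered = pelt * offer_pct / 100 = 22.4550 * 2.0170 / 100 = 0.4529 kg
Uptake = offered - residual = 0.4529 - 0.1680 = 0.2849 kg
Cr2O3% on pelt = uptake / pelt * 100 = 0.2849 / 22.4550 * 100 = 1.2688 %
Ts = 80 + k * Cr2O3% = 80 + 8.5750 * 1.2688 = 90.8803 C


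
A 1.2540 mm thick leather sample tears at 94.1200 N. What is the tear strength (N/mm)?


Formula: Tear strength = force / thickness
Substituting: Tear strength = 94.1200 / 1.2540
Result: 75.0558 N/mm


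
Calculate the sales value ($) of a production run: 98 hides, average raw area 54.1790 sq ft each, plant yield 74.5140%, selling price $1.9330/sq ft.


Raw_total = N * avg_area = 98 * 54.1790 = 5309.5420 sq ft
Finished = Raw_total * yield / 100 = 5309.5420 * 74.5140 / 100 = 3956.3521 sq ft
Value = Finished * price = 3956.3521 * 1.9330 = 7647.6287 $


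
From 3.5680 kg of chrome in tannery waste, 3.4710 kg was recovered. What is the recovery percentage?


Formula: Recovery = recovered / input * 100
Substituting: Recovery = 3.4710 / 3.5680 * 100
Result: 97.2814 %


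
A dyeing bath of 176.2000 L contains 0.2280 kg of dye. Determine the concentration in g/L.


Formula: Conc = dye_mass(kg) / volume(L) * 1000
Substituting: Conc = 0.2280 / 176.2000 * 1000
Result: 1.2940 g/L


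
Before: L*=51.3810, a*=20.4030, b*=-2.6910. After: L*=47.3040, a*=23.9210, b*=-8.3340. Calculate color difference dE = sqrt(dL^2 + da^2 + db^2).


dL = -4.0770, da = 3.5180, db = -5.6430
dE = sqrt((-4.0770)^2 + 3.5180^2 + (-5.6430)^2) = 7.8001


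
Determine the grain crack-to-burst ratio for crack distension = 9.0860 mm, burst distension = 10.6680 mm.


Formula: Ratio = crack / burst
Substituting: Ratio = 9.0860 / 10.6680
Result: 0.8517


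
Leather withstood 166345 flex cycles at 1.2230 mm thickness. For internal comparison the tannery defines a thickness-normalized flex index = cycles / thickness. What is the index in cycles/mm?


Formula: Index = cycles / thickness
Substituting: Index = 166345 / 1.2230
Result: 136013.9002 cycles/mm


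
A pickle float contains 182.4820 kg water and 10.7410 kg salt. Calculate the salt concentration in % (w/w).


Formula: Conc = salt / (water + salt) * 100
Substituting: Conc = 10.7410 / (182.4820 + 10.7410) * 100
Result: 5.5589 %


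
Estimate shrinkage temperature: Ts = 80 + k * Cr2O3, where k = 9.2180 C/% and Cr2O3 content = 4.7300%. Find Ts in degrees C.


Formula: Ts = 80 + k * Cr2O3
Substituting: Ts = 80 + 9.2180 * 4.7300
Result: 123.6011 C


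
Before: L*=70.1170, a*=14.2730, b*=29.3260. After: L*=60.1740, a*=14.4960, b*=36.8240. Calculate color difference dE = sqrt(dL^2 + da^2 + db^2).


dL = -9.9430, da = 0.2230, db = 7.4980
dE = sqrt((-9.9430)^2 + 0.2230^2 + 7.4980^2) = 12.4552


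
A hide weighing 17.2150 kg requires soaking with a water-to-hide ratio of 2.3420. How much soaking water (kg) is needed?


Formula: Water = hide_weight * ratio
Substituting: Water = 17.2150 * 2.3420
Result: 40.3175 kg


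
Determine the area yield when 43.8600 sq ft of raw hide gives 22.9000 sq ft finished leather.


Formula: Yield = finished / raw * 100
Substituting: Yield = 22.9000 / 43.8600 * 100
Result: 52.2116 %


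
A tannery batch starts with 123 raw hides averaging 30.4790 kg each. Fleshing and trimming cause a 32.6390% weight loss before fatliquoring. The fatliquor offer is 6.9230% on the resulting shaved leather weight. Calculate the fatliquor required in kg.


Total_raw = N * avg_wt = 123 * 30.4790 = 3748.9170 kg
Substrate = Total_raw * (1 - loss/100) = 3748.9170 * (1 - 32.6390/100) = 2525.3080 kg
Fat = Substrate * pct / 100 = 2525.3080 * 6.9230 / 100 = 174.8271 kg


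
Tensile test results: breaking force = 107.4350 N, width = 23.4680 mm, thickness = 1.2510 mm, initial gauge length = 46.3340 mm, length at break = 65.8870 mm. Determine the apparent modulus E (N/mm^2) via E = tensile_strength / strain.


TS = F / (w * t) = 107.4350 / (23.4680 * 1.2510) = 3.6594 N/mm^2
strain = (Lf - L0) / L0 = (65.8870 - 46.3340) / 46.3340 = 0.4220
E = TS / strain = 3.6594 / 0.4220 = 8.6716 N/mm^2


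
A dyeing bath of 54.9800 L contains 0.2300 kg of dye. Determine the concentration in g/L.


Formula: Conc = dye_mass(kg) / volume(L) * 1000
Substituting: Conc = 0.2300 / 54.9800 * 1000
Result: 4.1833 g/L


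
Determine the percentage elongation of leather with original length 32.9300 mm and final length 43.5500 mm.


Formula: Elongation = (Lf - L0) / L0 * 100
Substituting: Elongation = (43.5500 - 32.9300) / 32.9300 * 100
Result: 32.2502 %


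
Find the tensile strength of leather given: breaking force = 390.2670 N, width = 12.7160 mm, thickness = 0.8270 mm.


Formula: TS = force / (width * thickness)
Substituting: TS = 390.2670 / (12.7160 * 0.8270)
Result: 37.1113 N/mm^2


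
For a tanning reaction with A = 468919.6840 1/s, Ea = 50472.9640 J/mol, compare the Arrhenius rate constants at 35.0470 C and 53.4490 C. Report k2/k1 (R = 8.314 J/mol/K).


T1 = 35.0470 + 273.15 = 308.1970 K; T2 = 53.4490 + 273.15 = 326.5990 K
k1 = A * exp(-Ea/(R*T1)) = 468919.6840 * exp(-50472.9640/(8.314*308.1970)) = 0.00130738 1/s
k2 = A * exp(-Ea/(R*T2)) = 468919.6840 * exp(-50472.9640/(8.314*326.5990)) = 0.00396651 1/s
k2/k1 = 0.00396651 / 0.00130738 = 3.0340


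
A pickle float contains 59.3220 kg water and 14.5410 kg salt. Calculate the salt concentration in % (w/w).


Formula: Conc = salt / (water + salt) * 100
Substituting: Conc = 14.5410 / (59.3220 + 14.5410) * 100
Result: 19.6864 %


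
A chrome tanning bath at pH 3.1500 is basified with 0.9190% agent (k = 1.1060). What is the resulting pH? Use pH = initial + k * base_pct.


Formula: pH_final = pH_initial + k * base_pct
Substituting: pH_final = 3.1500 + 1.1060 * 0.9190
Result: 4.1664


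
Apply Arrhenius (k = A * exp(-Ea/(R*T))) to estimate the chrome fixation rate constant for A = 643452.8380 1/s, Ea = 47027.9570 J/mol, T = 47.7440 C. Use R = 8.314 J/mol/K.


T_K = T_C + 273.15 = 47.7440 + 273.15 = 320.8940 K
exponent = -Ea / (R * T_K) = -47027.9570 / (8.314 * 320.8940) = -17.6272
k = A * exp(exponent) = 643452.8380 * exp(-17.6272) = 0.0142266 1/s


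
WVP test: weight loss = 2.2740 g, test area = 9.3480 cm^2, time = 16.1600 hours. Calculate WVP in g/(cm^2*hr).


Formula: WVP = loss / (area * time)
Substituting: WVP = 2.2740 / (9.3480 * 16.1600)
Result: 0.0150533 g/(cm^2*hr)


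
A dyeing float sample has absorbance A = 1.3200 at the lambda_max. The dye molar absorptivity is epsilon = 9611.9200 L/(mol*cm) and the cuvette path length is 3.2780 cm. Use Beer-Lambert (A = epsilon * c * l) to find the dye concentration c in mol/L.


Formula: c = A / (epsilon * l)
Substituting: c = 1.3200 / (9611.9200 * 3.2780)
Result: 4.1894e-05 mol/L


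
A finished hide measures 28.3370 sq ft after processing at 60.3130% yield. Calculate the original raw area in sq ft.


Formula: raw = finished * 100 / yield
Substituting: raw = 28.3370 * 100 / 60.3130
Result: 46.9832 sq ft


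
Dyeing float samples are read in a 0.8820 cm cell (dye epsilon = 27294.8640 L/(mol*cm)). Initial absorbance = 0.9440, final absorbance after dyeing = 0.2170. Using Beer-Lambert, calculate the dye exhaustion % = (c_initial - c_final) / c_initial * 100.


c_initial = A_i / (epsilon * l) = 0.9440 / (27294.8640 * 0.8820) = 3.9212e-05 mol/L
c_final = A_f / (epsilon * l) = 0.2170 / (27294.8640 * 0.8820) = 9.0138e-06 mol/L
Exhaustion = (c_initial - c_final) / c_initial * 100 = (3.9212e-05 - 9.0138e-06) / 3.9212e-05 * 100 = 77.0127 %


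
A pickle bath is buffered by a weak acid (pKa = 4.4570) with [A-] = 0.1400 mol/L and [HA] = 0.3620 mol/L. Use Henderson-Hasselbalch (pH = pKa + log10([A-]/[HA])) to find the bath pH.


ratio = [A-] / [HA] = 0.1400 / 0.3620 = 0.3867
log10(ratio) = -0.4126
pH = pKa + log10(ratio) = 4.4570 - 0.4126 = 4.0444


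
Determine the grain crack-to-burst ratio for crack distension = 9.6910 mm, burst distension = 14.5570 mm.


Formula: Ratio = crack / burst
Substituting: Ratio = 9.6910 / 14.5570
Result: 0.6657


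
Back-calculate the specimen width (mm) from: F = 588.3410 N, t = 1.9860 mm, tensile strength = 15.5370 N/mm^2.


Formula: w = F / (TS * t)
Substituting: w = 588.3410 / (15.5370 * 1.9860)
Result: 19.0670 mm


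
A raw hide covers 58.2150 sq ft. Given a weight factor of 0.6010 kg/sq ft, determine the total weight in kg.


Formula: Weight = area * weight_per_sqft
Substituting: Weight = 58.2150 * 0.6010
Result: 34.9872 kg


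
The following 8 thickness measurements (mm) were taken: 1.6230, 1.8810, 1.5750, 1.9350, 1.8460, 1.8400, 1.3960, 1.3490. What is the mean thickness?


Formula: Average = sum / n
Substituting: Average = 13.4450 / 8
Result: 1.6806 mm


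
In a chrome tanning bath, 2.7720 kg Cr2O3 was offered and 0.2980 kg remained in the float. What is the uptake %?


Formula: Uptake = (offered - residual) / offered * 100
Substituting: Uptake = (2.7720 - 0.2980) / 2.7720 * 100
Result: 89.2496 %


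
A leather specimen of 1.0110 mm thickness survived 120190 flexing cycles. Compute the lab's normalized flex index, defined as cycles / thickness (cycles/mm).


Formula: Index = cycles / thickness
Substituting: Index = 120190 / 1.0110
Result: 118882.2948 cycles/mm


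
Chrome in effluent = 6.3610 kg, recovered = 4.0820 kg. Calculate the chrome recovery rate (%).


Formula: Recovery = recovered / input * 100
Substituting: Recovery = 4.0820 / 6.3610 * 100
Result: 64.1723 %


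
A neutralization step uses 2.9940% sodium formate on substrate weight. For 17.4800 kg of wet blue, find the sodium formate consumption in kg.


Formula: Neutralizer = substrate * pct / 100
Substituting: Neutralizer = 17.4800 * 2.9940 / 100
Result: 0.5234 kg
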